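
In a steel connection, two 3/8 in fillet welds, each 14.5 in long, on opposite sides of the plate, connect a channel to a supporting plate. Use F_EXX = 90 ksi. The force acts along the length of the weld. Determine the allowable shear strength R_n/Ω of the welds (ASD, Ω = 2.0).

R_n/Ω ≈ 208 kips

Effective throat t_e = 0.707 × 0.375 = 0.2651 in.
Total length L = 29 in; A_we = 0.2651 × 29 = 7.689 in².
F_nw = 0.6 F_EXX = 0.6 × 90 = 54 ksi.
R_n = 54 × 7.689 = 415.2 kips; R_n/Ω = 415.2/2.0 = 207.6 kips.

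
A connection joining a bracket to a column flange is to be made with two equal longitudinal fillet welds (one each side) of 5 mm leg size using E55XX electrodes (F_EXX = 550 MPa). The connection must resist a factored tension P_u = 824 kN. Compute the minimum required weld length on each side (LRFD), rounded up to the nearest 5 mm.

L = 475 mm on each side

Throat t_e = 0.707 × 5 = 3.535 mm.
φr_n = 0.75 × 0.6 × 550 × 3.535 × 10⁻³ = 0.8749 kN/mm.
L_req = P_u / φr_n = 824 / 0.8749 = 941.8 mm total.
Per side: 941.8 / 2 = 470.9 mm.
Round up → use L = 475 mm on each side.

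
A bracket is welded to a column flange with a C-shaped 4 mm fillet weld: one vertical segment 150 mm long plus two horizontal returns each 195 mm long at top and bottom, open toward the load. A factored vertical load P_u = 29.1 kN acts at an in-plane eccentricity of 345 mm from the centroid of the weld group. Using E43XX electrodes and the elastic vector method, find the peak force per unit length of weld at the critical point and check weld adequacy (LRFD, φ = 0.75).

E43XX → F_EXX = 430 MPa.
Total weld length L_w = 540 mm. Treat welds as unit-width lines.
Centroid: x̄ = 2×195×97.5 / 540 = 70.42 mm from the vertical weld.
Polar moment about centroid: J = I_x + I_y = [150³/12 + 2×195×75²] + [150×70.42² + 2(195³/12 + 195×27.08²)] = 4741000 mm³.
Direct shear f_v = P/L_w = 29.1×10³ / 540 = 53.89 N/mm (vertical).
Torsion M = P·e = 29.1×10³ × 345 = 10040000 N·mm.
Critical point at (x, y) = (124.6, 75) from centroid. f_tx = M·y/J = 158.8 N/mm; f_ty = M·x/J = 263.8 N/mm.
Resultant f_max = √[f_tx² + (f_v + f_ty)²] = √[158.8² + (53.89 + 263.8)²] = 355.2 N/mm.
Capacity per unit length: φr_n = 0.75 × 0.6 × 430 × (0.707 × 4) = 547.2 N/mm.
355.2 ≤ 547.2 → adequate.

f_max ≈ 355 N/mm; adequate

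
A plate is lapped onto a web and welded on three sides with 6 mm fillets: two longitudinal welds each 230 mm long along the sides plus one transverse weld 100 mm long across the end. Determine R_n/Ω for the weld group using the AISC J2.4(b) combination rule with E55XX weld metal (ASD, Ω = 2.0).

E55XX → F_EXX = 550 MPa.
t_e = 0.707 × 6 = 4.242 mm.
R_nwl = 0.6 × 550 × 4.242 × 460 × 10⁻³ = 643.9 kN (longitudinal, 2 welds).
R_nwt = 0.6 × 550 × 4.242 × 100 × 10⁻³ = 140 kN (transverse, base value).
(i) R_nwl + R_nwt = 783.9 kN; (ii) 0.85 R_nwl + 1.5 R_nwt = 757.3 kN.
R_n = max = 783.9 kN [governs: (i)]; R_n/Ω = 392 kN.

R_n/Ω ≈ 392 kN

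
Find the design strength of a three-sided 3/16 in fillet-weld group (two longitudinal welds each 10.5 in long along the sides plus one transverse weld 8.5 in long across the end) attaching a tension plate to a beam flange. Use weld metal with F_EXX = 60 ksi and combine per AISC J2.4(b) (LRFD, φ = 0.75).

φR_n ≈ 110 kip

t_e = 0.707 × 0.1875 = 0.1326 in.
R_nwl = 0.6 × 60 × 0.1326 × 21 = 100.2 kip (longitudinal, 2 welds).
R_nwt = 0.6 × 60 × 0.1326 × 8.5 = 40.56 kip (transverse, base value).
(i) R_nwl + R_nwt = 140.8 kip; (ii) 0.85 R_nwl + 1.5 R_nwt = 146 kip.
R_n = max = 146 kip [governs: (ii)]; φR_n = 109.5 kip.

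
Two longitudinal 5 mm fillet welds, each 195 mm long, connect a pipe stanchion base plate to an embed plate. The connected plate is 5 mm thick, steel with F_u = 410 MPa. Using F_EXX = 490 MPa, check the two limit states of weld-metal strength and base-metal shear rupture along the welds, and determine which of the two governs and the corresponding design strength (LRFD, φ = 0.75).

t_e = 0.707 × 5 = 3.535 mm; L = 390 mm.
Weld metal: φR_n = 0.75 × 0.6 × 490 × 3.535 × 390 × 10⁻³ = 304 kN.
Base metal (shear rupture): φR_n = 0.75 × 0.6 × 410 × 5 × 390 × 10⁻³ = 359.8 kN.
Governing: weld metal.

φR_n ≈ 304 kN (weld metal governs)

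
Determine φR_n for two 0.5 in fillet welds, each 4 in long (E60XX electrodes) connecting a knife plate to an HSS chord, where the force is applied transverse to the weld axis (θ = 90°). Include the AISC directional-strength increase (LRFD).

φR_n ≈ 115 kip

E60XX → F_EXX = 60 ksi.
t_e = 0.707 × 0.5 = 0.3535 in; A_we = 0.3535 × 8 = 2.828 in².
Directional factor: 1.0 + 0.5 sin^1.5(90°) = 1.5.
F_nw = 0.6 × 60 × 1.5 = 54 ksi.
φR_n = 0.75 × 54 × 2.828 = 114.5 kip.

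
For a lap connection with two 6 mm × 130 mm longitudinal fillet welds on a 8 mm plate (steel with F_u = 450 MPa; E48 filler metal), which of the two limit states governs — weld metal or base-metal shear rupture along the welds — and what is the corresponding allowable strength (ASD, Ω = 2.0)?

E48XX → F_EXX = 480 MPa.
t_e = 0.707 × 6 = 4.242 mm; L = 260 mm.
Weld metal: R_n/Ω = (1/2.0) × 0.6 × 480 × 4.242 × 260 × 10⁻³ = 158.8 kN.
Base metal (shear rupture): R_n/Ω = (1/2.0) × 0.6 × 450 × 8 × 260 × 10⁻³ = 280.8 kN.
Governing: weld metal.

R_n/Ω ≈ 159 kN (weld metal governs)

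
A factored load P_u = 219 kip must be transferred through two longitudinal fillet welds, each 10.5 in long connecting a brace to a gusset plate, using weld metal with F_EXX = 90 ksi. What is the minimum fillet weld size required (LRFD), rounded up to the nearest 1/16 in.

Total weld length L = 21 in.
Required throat t_e = P_u / (φ × 0.6 F_EXX × L) = 219 / (0.75 × 0.6 × 90 × 21) = 0.2575 in.
Required leg w = t_e / 0.707 = 0.3642 in → use 3/8 in.

w = 3/8 in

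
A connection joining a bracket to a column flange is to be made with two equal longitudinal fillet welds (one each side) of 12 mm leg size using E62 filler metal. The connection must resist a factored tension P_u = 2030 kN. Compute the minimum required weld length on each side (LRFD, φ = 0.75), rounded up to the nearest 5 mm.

L = 430 mm on each side

E62XX → F_EXX = 620 MPa.
Throat t_e = 0.707 × 12 = 8.484 mm.
φr_n = 0.75 × 0.6 × 620 × 8.484 × 10⁻³ = 2.367 kN/mm.
L_req = P_u / φr_n = 2030 / 2.367 = 857.6 mm total.
Per side: 857.6 / 2 = 428.8 mm.
Round up → use L = 430 mm on each side.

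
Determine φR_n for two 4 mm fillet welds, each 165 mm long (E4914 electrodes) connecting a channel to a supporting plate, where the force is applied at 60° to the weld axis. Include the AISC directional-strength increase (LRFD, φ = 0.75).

E49XX → F_EXX = 490 MPa.
t_e = 0.707 × 4 = 2.828 mm; A_we = 2.828 × 330 = 933.2 mm².
Directional factor: 1.0 + 0.5 sin^1.5(60°) = 1.403.
F_nw = 0.6 × 490 × 1.403 = 412.5 MPa.
φR_n = 0.75 × 412.5 × 933.2 × 10⁻³ = 288.7 kN.

φR_n ≈ 289 kN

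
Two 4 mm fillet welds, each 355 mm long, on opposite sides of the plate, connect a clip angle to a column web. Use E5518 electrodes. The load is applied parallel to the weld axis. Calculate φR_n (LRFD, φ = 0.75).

φR_n ≈ 497 kN

E55XX → F_EXX = 550 MPa.
Effective throat t_e = 0.707 × 4 = 2.828 mm.
Total length L = 710 mm; A_we = 2.828 × 710 = 2008 mm².
F_nw = 0.6 F_EXX = 0.6 × 550 = 330 MPa.
φR_n = 0.75 × 330 × 2008 × 10⁻³ = 497 kN.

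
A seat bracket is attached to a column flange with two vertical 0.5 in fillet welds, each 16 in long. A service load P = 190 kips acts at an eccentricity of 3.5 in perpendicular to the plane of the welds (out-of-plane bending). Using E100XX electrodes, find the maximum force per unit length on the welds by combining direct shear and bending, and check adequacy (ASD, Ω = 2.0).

E100XX → F_EXX = 100 ksi.
L_w = 2 × 16 = 32 in; section modulus (unit throat) S = 2 × L²/6 = 85.33 in².
Direct shear f_v = P/L_w = 190/32 = 5.938 kip/in.
Moment M = P × e = 190 × 3.5 = 665 kip·in; bending f_b = M/S = 7.793 kip/in.
f_max = √(f_v² + f_b²) = √(5.938² + 7.793²) = 9.797 kip/in.
r_n/Ω = (1/2.0) × 0.6 × 100 × (0.707 × 0.5) = 10.6 kip/in → adequate.

f_max ≈ 9.8 kip/in; adequate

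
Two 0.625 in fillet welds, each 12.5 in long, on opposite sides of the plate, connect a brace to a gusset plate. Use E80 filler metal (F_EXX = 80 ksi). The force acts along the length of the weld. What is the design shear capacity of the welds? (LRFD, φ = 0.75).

φR_n ≈ 398 kips

Effective throat t_e = 0.707 × 0.625 = 0.4419 in.
Total length L = 25 in; A_we = 0.4419 × 25 = 11.05 in².
F_nw = 0.6 F_EXX = 0.6 × 80 = 48 ksi.
φR_n = 0.75 × 48 × 11.05 = 397.7 kips.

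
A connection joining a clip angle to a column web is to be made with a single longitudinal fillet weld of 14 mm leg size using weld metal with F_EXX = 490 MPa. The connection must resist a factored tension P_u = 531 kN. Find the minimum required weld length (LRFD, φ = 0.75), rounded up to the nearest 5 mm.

L = 245 mm

Throat t_e = 0.707 × 14 = 9.898 mm.
φr_n = 0.75 × 0.6 × 490 × 9.898 × 10⁻³ = 2.183 kN/mm.
L_req = P_u / φr_n = 531 / 2.183 = 243.3 mm total.
Round up → use L = 245 mm.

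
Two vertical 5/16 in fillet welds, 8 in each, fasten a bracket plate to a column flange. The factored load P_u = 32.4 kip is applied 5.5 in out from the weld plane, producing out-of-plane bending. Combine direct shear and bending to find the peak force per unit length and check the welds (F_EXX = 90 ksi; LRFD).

f_max ≈ 8.6 kip/in; adequate

L_w = 2 × 8 = 16 in; section modulus (unit throat) S = 2 × L²/6 = 21.33 in².
Direct shear f_v = P/L_w = 32.4/16 = 2.025 kip/in.
Moment M = P × e = 32.4 × 5.5 = 178.2 kip·in; bending f_b = M/S = 8.353 kip/in.
f_max = √(f_v² + f_b²) = √(2.025² + 8.353²) = 8.595 kip/in.
φr_n = 0.75 × 0.6 × 90 × (0.707 × 0.3125) = 8.948 kip/in → adequate.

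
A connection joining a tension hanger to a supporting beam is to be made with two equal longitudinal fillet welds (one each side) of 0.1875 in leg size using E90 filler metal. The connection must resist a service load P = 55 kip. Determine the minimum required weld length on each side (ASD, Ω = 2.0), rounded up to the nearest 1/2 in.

L = 8 in on each side

E90XX → F_EXX = 90 ksi.
Throat t_e = 0.707 × 0.1875 = 0.1326 in.
r_n/Ω = (0.6 × 90 × 0.1326) / 2.0 = 3.579 kip/in.
L_req = P / (r_n/Ω) = 55 / 3.579 = 15.37 in total.
Per side: 15.37 / 2 = 7.683 in.
Round up → use L = 8 in on each side.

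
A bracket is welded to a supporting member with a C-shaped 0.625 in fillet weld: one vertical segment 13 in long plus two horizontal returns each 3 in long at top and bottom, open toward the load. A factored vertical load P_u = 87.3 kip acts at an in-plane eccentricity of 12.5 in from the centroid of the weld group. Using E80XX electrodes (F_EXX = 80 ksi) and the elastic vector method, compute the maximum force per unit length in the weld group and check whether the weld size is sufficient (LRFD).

Total weld length L_w = 19 in. Treat welds as unit-width lines.
Centroid: x̄ = 2×3×1.5 / 19 = 0.4737 in from the vertical weld.
Polar moment about centroid: J = I_x + I_y = [13³/12 + 2×3×6.5²] + [13×0.4737² + 2(3³/12 + 3×1.026²)] = 450.3 in³.
Direct shear f_v = P/L_w = 87.3 / 19 = 4.595 kip/in (vertical).
Torsion M = P·e = 87.3 × 12.5 = 1091.2 kip·in.
Critical point at (x, y) = (2.526, 6.5) from centroid. f_tx = M·y/J = 15.75 kip/in; f_ty = M·x/J = 6.122 kip/in.
Resultant f_max = √[f_tx² + (f_v + f_ty)²] = √[15.75² + (4.595 + 6.122)²] = 19.05 kip/in.
Capacity per unit length: φr_n = 0.75 × 0.6 × 80 × (0.707 × 0.625) = 15.91 kip/in.
19.05 > 15.91 → NOT adequate.

f_max ≈ 19.1 kip/in; NOT adequate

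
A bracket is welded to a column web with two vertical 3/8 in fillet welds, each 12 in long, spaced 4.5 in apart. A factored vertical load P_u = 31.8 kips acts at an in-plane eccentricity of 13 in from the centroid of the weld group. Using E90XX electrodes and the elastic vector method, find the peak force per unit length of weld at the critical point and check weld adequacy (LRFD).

E90XX → F_EXX = 90 ksi.
Total weld length L_w = 24 in. Treat welds as unit-width lines.
Polar moment about centroid: J = 2[d³/12 + d(b/2)²] = 2[12³/12 + 12×2.25²] = 409.5 in³.
Direct shear f_v = P/L_w = 31.8 / 24 = 1.325 kip/in (vertical).
Torsion M = P·e = 31.8 × 13 = 413.4 kip·in.
Critical point at (x, y) = (2.25, 6) from centroid. f_tx = M·y/J = 6.057 kip/in; f_ty = M·x/J = 2.271 kip/in.
Resultant f_max = √[f_tx² + (f_v + f_ty)²] = √[6.057² + (1.325 + 2.271)²] = 7.044 kip/in.
Capacity per unit length: φr_n = 0.75 × 0.6 × 90 × (0.707 × 0.375) = 10.74 kip/in.
7.044 ≤ 10.74 → adequate.

f_max ≈ 7.04 kip/in; adequate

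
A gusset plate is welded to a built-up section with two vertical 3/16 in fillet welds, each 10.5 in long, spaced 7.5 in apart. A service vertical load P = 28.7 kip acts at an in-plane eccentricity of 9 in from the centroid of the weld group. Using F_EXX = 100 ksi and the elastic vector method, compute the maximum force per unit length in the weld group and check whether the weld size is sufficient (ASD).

f_max ≈ 4.35 kip/in; NOT adequate

Total weld length L_w = 21 in. Treat welds as unit-width lines.
Polar moment about centroid: J = 2[d³/12 + d(b/2)²] = 2[10.5³/12 + 10.5×3.75²] = 488.2 in³.
Direct shear f_v = P/L_w = 28.7 / 21 = 1.367 kip/in (vertical).
Torsion M = P·e = 28.7 × 9 = 258.3 kip·in.
Critical point at (x, y) = (3.75, 5.25) from centroid. f_tx = M·y/J = 2.777 kip/in; f_ty = M·x/J = 1.984 kip/in.
Resultant f_max = √[f_tx² + (f_v + f_ty)²] = √[2.777² + (1.367 + 1.984)²] = 4.352 kip/in.
Capacity per unit length: r_n/Ω = (1/2.0) × 0.6 × 100 × (0.707 × 0.1875) = 3.977 kip/in.
4.352 > 3.977 → NOT adequate.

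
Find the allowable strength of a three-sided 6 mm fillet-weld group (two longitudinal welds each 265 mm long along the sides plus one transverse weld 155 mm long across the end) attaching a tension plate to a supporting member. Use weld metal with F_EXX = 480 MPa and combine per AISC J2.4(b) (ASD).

R_n/Ω ≈ 418 kN

t_e = 0.707 × 6 = 4.242 mm.
R_nwl = 0.6 × 480 × 4.242 × 530 × 10⁻³ = 647.5 kN (longitudinal, 2 welds).
R_nwt = 0.6 × 480 × 4.242 × 155 × 10⁻³ = 189.4 kN (transverse, base value).
(i) R_nwl + R_nwt = 836.9 kN; (ii) 0.85 R_nwl + 1.5 R_nwt = 834.4 kN.
R_n = max = 836.9 kN [governs: (i)]; R_n/Ω = 418.4 kN.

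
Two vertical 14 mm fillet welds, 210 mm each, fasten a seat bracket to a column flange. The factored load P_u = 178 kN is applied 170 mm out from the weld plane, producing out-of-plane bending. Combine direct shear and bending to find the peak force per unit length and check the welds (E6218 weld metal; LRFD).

f_max ≈ 2100 N/mm; adequate

E62XX → F_EXX = 620 MPa.
L_w = 2 × 210 = 420 mm; section modulus (unit throat) S = 2 × L²/6 = 14700 mm².
Direct shear f_v = P/L_w = 178×10³/420 = 423.8 N/mm.
Moment M = P × e = 178×10³ × 170 = 30260000 N·mm; bending f_b = M/S = 2059 N/mm.
f_max = √(f_v² + f_b²) = √(423.8² + 2059²) = 2102 N/mm.
φr_n = 0.75 × 0.6 × 620 × (0.707 × 14) = 2762 N/mm → adequate.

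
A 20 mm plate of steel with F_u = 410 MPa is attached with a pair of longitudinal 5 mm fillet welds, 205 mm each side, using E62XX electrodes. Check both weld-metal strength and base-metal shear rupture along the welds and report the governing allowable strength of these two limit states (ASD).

E62XX → F_EXX = 620 MPa.
t_e = 0.707 × 5 = 3.535 mm; L = 410 mm.
Weld metal: R_n/Ω = (1/2.0) × 0.6 × 620 × 3.535 × 410 × 10⁻³ = 269.6 kN.
Base metal (shear rupture): R_n/Ω = (1/2.0) × 0.6 × 410 × 20 × 410 × 10⁻³ = 1009 kN.
Governing: weld metal.

R_n/Ω ≈ 270 kN (weld metal governs)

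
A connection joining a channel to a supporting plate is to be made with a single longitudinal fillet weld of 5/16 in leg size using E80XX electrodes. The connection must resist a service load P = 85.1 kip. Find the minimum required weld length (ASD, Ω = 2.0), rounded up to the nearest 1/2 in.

L = 16.5 in

E80XX → F_EXX = 80 ksi.
Throat t_e = 0.707 × 0.3125 = 0.2209 in.
r_n/Ω = (0.6 × 80 × 0.2209) / 2.0 = 5.302 kip/in.
L_req = P / (r_n/Ω) = 85.1 / 5.302 = 16.05 in total.
Round up → use L = 16.5 in.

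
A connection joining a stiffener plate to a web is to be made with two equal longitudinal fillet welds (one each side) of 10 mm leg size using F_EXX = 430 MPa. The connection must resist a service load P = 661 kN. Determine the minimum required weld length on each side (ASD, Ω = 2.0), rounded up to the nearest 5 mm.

Throat t_e = 0.707 × 10 = 7.07 mm.
r_n/Ω = (0.6 × 430 × 7.07) / 2.0 = 912 N/mm = 0.912 kN/mm.
L_req = P / (r_n/Ω) = 661 / 0.912 = 724.8 mm total.
Per side: 724.8 / 2 = 362.4 mm.
Round up → use L = 365 mm on each side.

L = 365 mm on each side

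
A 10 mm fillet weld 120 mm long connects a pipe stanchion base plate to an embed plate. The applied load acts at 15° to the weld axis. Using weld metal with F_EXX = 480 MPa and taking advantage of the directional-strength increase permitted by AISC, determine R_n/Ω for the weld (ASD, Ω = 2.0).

R_n/Ω ≈ 130 kN

t_e = 0.707 × 10 = 7.07 mm; A_we = 7.07 × 120 = 848.4 mm².
Directional factor: 1.0 + 0.5 sin^1.5(15°) = 1.066.
F_nw = 0.6 × 480 × 1.066 = 307 MPa.
R_n/Ω = (307 × 848.4) / 2.0 × 10⁻³ = 130.2 kN.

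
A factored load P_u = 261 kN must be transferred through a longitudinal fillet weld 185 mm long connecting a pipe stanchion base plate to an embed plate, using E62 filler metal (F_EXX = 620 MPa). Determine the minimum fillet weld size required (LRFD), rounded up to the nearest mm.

Total weld length L = 185 mm.
Required throat t_e = P_u / (φ × 0.6 F_EXX × L) = 261 / (0.75 × 0.6 × 620 × 185 × 10⁻³) = 5.057 mm.
Required leg w = t_e / 0.707 = 7.152 mm → use 8 mm.

w = 8 mm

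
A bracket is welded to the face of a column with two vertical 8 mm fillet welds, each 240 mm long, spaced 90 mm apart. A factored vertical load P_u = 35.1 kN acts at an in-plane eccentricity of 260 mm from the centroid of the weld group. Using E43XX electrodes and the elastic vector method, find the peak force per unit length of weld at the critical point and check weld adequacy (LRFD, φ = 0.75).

E43XX → F_EXX = 430 MPa.
Total weld length L_w = 480 mm. Treat welds as unit-width lines.
Polar moment about centroid: J = 2[d³/12 + d(b/2)²] = 2[240³/12 + 240×45²] = 3276000 mm³.
Direct shear f_v = P/L_w = 35.1×10³ / 480 = 73.12 N/mm (vertical).
Torsion M = P·e = 35.1×10³ × 260 = 9126000 N·mm.
Critical point at (x, y) = (45, 120) from centroid. f_tx = M·y/J = 334.3 N/mm; f_ty = M·x/J = 125.4 N/mm.
Resultant f_max = √[f_tx² + (f_v + f_ty)²] = √[334.3² + (73.12 + 125.4)²] = 388.8 N/mm.
Capacity per unit length: φr_n = 0.75 × 0.6 × 430 × (0.707 × 8) = 1094 N/mm.
388.8 ≤ 1094 → adequate.

f_max ≈ 389 N/mm; adequate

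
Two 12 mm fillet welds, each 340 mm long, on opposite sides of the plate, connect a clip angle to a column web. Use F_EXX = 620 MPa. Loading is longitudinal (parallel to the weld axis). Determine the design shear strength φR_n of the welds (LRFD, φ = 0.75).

Effective throat t_e = 0.707 × 12 = 8.484 mm.
Total length L = 680 mm; A_we = 8.484 × 680 = 5769 mm².
F_nw = 0.6 F_EXX = 0.6 × 620 = 372 MPa.
φR_n = 0.75 × 372 × 5769 × 10⁻³ = 1610 kN.

φR_n ≈ 1610 kN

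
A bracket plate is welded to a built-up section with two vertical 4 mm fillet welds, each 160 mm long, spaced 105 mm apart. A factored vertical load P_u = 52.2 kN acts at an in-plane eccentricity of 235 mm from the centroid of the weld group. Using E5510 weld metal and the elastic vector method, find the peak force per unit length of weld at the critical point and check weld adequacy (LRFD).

f_max ≈ 851 N/mm; NOT adequate

E55XX → F_EXX = 550 MPa.
Total weld length L_w = 320 mm. Treat welds as unit-width lines.
Polar moment about centroid: J = 2[d³/12 + d(b/2)²] = 2[160³/12 + 160×52.5²] = 1565000 mm³.
Direct shear f_v = P/L_w = 52.2×10³ / 320 = 163.1 N/mm (vertical).
Torsion M = P·e = 52.2×10³ × 235 = 12267000 N·mm.
Critical point at (x, y) = (52.5, 80) from centroid. f_tx = M·y/J = 627.2 N/mm; f_ty = M·x/J = 411.6 N/mm.
Resultant f_max = √[f_tx² + (f_v + f_ty)²] = √[627.2² + (163.1 + 411.6)²] = 850.7 N/mm.
Capacity per unit length: φr_n = 0.75 × 0.6 × 550 × (0.707 × 4) = 699.9 N/mm.
850.7 > 699.9 → NOT adequate.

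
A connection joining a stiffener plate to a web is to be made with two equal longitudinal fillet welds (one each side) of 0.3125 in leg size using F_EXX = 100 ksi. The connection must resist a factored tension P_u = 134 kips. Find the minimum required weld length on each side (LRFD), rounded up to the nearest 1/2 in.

Throat t_e = 0.707 × 0.3125 = 0.2209 in.
φr_n = 0.75 × 0.6 × 100 × 0.2209 = 9.942 kips/in.
L_req = P_u / φr_n = 134 / 9.942 = 13.48 in total.
Per side: 13.48 / 2 = 6.739 in.
Round up → use L = 7 in on each side.

L = 7 in on each side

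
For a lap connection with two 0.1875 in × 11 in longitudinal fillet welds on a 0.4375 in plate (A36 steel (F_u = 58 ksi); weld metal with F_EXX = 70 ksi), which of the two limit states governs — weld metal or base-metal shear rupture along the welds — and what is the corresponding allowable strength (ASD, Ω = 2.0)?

t_e = 0.707 × 0.1875 = 0.1326 in; L = 22 in.
Weld metal: R_n/Ω = (1/2.0) × 0.6 × 70 × 0.1326 × 22 = 61.24 kip.
Base metal (shear rupture): R_n/Ω = (1/2.0) × 0.6 × 58 × 0.4375 × 22 = 167.5 kip.
Governing: weld metal.

R_n/Ω ≈ 61.2 kip (weld metal governs)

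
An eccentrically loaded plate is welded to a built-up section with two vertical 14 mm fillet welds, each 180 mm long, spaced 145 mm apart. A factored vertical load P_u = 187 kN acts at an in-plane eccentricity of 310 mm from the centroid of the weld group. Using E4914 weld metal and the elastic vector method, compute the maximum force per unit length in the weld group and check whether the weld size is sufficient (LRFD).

f_max ≈ 2700 N/mm; NOT adequate

E49XX → F_EXX = 490 MPa.
Total weld length L_w = 360 mm. Treat welds as unit-width lines.
Polar moment about centroid: J = 2[d³/12 + d(b/2)²] = 2[180³/12 + 180×72.5²] = 2864000 mm³.
Direct shear f_v = P/L_w = 187×10³ / 360 = 519.4 N/mm (vertical).
Torsion M = P·e = 187×10³ × 310 = 57970000 N·mm.
Critical point at (x, y) = (72.5, 90) from centroid. f_tx = M·y/J = 1822 N/mm; f_ty = M·x/J = 1467 N/mm.
Resultant f_max = √[f_tx² + (f_v + f_ty)²] = √[1822² + (519.4 + 1467)²] = 2695 N/mm.
Capacity per unit length: φr_n = 0.75 × 0.6 × 490 × (0.707 × 14) = 2183 N/mm.
2695 > 2183 → NOT adequate.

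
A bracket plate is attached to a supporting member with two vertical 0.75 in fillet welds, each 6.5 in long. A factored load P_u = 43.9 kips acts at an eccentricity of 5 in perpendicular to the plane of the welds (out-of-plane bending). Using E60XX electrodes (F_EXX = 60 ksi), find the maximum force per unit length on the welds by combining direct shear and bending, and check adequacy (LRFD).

L_w = 2 × 6.5 = 13 in; section modulus (unit throat) S = 2 × L²/6 = 14.08 in².
Direct shear f_v = P/L_w = 43.9/13 = 3.377 kip/in.
Moment M = P × e = 43.9 × 5 = 219.5 kip·in; bending f_b = M/S = 15.59 kip/in.
f_max = √(f_v² + f_b²) = √(3.377² + 15.59²) = 15.95 kip/in.
φr_n = 0.75 × 0.6 × 60 × (0.707 × 0.75) = 14.32 kip/in → NOT adequate.

f_max ≈ 15.9 kip/in; NOT adequate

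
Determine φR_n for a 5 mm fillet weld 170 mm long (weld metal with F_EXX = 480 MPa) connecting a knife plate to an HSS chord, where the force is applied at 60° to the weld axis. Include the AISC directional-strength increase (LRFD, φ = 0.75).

t_e = 0.707 × 5 = 3.535 mm; A_we = 3.535 × 170 = 600.9 mm².
Directional factor: 1.0 + 0.5 sin^1.5(60°) = 1.403.
F_nw = 0.6 × 480 × 1.403 = 404.1 MPa.
φR_n = 0.75 × 404.1 × 600.9 × 10⁻³ = 182.1 kN.

φR_n ≈ 182 kN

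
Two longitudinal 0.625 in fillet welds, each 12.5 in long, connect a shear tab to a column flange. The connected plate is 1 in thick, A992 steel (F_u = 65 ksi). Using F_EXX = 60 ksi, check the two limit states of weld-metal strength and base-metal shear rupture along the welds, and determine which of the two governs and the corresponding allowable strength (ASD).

t_e = 0.707 × 0.625 = 0.4419 in; L = 25 in.
Weld metal: R_n/Ω = (1/2.0) × 0.6 × 60 × 0.4419 × 25 = 198.8 kips.
Base metal (shear rupture): R_n/Ω = (1/2.0) × 0.6 × 65 × 1 × 25 = 487.5 kips.
Governing: weld metal.

R_n/Ω ≈ 199 kips (weld metal governs)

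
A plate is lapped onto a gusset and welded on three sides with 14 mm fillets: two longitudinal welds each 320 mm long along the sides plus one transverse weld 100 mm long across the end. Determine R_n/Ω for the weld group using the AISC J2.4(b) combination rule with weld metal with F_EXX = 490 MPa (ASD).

t_e = 0.707 × 14 = 9.898 mm.
R_nwl = 0.6 × 490 × 9.898 × 640 × 10⁻³ = 1862 kN (longitudinal, 2 welds).
R_nwt = 0.6 × 490 × 9.898 × 100 × 10⁻³ = 291 kN (transverse, base value).
(i) R_nwl + R_nwt = 2153 kN; (ii) 0.85 R_nwl + 1.5 R_nwt = 2020 kN.
R_n = max = 2153 kN [governs: (i)]; R_n/Ω = 1077 kN.

R_n/Ω ≈ 1080 kN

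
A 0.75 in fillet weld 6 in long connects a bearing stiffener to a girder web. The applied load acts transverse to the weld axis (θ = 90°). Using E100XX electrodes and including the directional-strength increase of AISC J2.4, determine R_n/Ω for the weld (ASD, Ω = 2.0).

R_n/Ω ≈ 143 kip

E100XX → F_EXX = 100 ksi.
t_e = 0.707 × 0.75 = 0.5302 in; A_we = 0.5302 × 6 = 3.181 in².
Directional factor: 1.0 + 0.5 sin^1.5(90°) = 1.5.
F_nw = 0.6 × 100 × 1.5 = 90 ksi.
R_n/Ω = (90 × 3.181) / 2.0 = 143.2 kip.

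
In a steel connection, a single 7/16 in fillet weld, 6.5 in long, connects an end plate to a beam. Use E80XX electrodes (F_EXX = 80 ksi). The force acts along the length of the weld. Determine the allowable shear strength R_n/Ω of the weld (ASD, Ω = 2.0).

Effective throat t_e = 0.707 × 0.4375 = 0.3093 in.
Total length L = 6.5 in; A_we = 0.3093 × 6.5 = 2.011 in².
F_nw = 0.6 F_EXX = 0.6 × 80 = 48 ksi.
R_n = 48 × 2.011 = 96.51 kips; R_n/Ω = 96.51/2.0 = 48.25 kips.

R_n/Ω ≈ 48.3 kips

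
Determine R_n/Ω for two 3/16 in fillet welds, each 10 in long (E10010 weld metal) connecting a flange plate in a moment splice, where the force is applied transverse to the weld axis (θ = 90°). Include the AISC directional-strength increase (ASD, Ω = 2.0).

R_n/Ω ≈ 119 kips

E100XX → F_EXX = 100 ksi.
t_e = 0.707 × 0.1875 = 0.1326 in; A_we = 0.1326 × 20 = 2.651 in².
Directional factor: 1.0 + 0.5 sin^1.5(90°) = 1.5.
F_nw = 0.6 × 100 × 1.5 = 90 ksi.
R_n/Ω = (90 × 2.651) / 2.0 = 119.3 kips.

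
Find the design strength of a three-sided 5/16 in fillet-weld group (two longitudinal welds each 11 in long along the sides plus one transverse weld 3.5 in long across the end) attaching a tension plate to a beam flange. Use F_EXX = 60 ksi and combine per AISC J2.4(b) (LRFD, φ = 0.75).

φR_n ≈ 152 kips

t_e = 0.707 × 0.3125 = 0.2209 in.
R_nwl = 0.6 × 60 × 0.2209 × 22 = 175 kips (longitudinal, 2 welds).
R_nwt = 0.6 × 60 × 0.2209 × 3.5 = 27.84 kips (transverse, base value).
(i) R_nwl + R_nwt = 202.8 kips; (ii) 0.85 R_nwl + 1.5 R_nwt = 190.5 kips.
R_n = max = 202.8 kips [governs: (i)]; φR_n = 152.1 kips.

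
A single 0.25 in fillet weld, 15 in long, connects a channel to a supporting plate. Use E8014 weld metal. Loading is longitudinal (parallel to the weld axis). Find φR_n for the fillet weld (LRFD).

φR_n ≈ 95.4 kip

E80XX → F_EXX = 80 ksi.
Effective throat t_e = 0.707 × 0.25 = 0.1767 in.
Total length L = 15 in; A_we = 0.1767 × 15 = 2.651 in².
F_nw = 0.6 F_EXX = 0.6 × 80 = 48 ksi.
φR_n = 0.75 × 48 × 2.651 = 95.44 kip.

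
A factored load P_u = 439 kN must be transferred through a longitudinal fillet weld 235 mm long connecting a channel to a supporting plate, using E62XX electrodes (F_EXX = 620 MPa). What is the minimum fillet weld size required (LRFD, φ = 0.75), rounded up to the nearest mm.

w = 10 mm

Total weld length L = 235 mm.
Required throat t_e = P_u / (φ × 0.6 F_EXX × L) = 439 / (0.75 × 0.6 × 620 × 235 × 10⁻³) = 6.696 mm.
Required leg w = t_e / 0.707 = 9.471 mm → use 10 mm.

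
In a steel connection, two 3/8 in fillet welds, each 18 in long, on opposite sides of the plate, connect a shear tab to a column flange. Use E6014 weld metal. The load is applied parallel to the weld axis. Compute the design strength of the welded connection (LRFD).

φR_n ≈ 258 kips

E60XX → F_EXX = 60 ksi.
Effective throat t_e = 0.707 × 0.375 = 0.2651 in.
Total length L = 36 in; A_we = 0.2651 × 36 = 9.544 in².
F_nw = 0.6 F_EXX = 0.6 × 60 = 36 ksi.
φR_n = 0.75 × 36 × 9.544 = 257.7 kips.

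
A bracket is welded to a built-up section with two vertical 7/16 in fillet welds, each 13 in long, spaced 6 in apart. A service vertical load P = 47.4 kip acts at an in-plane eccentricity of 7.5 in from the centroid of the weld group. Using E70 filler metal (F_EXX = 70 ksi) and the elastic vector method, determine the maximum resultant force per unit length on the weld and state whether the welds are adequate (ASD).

Total weld length L_w = 26 in. Treat welds as unit-width lines.
Polar moment about centroid: J = 2[d³/12 + d(b/2)²] = 2[13³/12 + 13×3²] = 600.2 in³.
Direct shear f_v = P/L_w = 47.4 / 26 = 1.823 kip/in (vertical).
Torsion M = P·e = 47.4 × 7.5 = 355.5 kip·in.
Critical point at (x, y) = (3, 6.5) from centroid. f_tx = M·y/J = 3.85 kip/in; f_ty = M·x/J = 1.777 kip/in.
Resultant f_max = √[f_tx² + (f_v + f_ty)²] = √[3.85² + (1.823 + 1.777)²] = 5.271 kip/in.
Capacity per unit length: r_n/Ω = (1/2.0) × 0.6 × 70 × (0.707 × 0.4375) = 6.496 kip/in.
5.271 ≤ 6.496 → adequate.

f_max ≈ 5.27 kip/in; adequate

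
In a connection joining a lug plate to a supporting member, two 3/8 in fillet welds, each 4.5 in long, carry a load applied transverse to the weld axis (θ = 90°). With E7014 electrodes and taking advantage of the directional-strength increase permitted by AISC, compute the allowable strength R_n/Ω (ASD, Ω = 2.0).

R_n/Ω ≈ 75.2 kips

E70XX → F_EXX = 70 ksi.
t_e = 0.707 × 0.375 = 0.2651 in; A_we = 0.2651 × 9 = 2.386 in².
Directional factor: 1.0 + 0.5 sin^1.5(90°) = 1.5.
F_nw = 0.6 × 70 × 1.5 = 63 ksi.
R_n/Ω = (63 × 2.386) / 2.0 = 75.16 kips.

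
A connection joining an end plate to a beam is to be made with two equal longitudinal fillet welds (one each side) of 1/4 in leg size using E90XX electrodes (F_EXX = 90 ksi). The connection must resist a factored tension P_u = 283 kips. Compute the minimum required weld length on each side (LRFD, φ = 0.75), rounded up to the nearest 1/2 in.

L = 20 in on each side

Throat t_e = 0.707 × 0.25 = 0.1767 in.
φr_n = 0.75 × 0.6 × 90 × 0.1767 = 7.158 kips/in.
L_req = P_u / φr_n = 283 / 7.158 = 39.53 in total.
Per side: 39.53 / 2 = 19.77 in.
Round up → use L = 20 in on each side.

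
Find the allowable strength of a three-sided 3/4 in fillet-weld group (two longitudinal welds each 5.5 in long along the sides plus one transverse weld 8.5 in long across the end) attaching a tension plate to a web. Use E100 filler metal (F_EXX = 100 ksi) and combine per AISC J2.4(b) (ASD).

R_n/Ω ≈ 352 kip

t_e = 0.707 × 0.75 = 0.5302 in.
R_nwl = 0.6 × 100 × 0.5302 × 11 = 350 kip (longitudinal, 2 welds).
R_nwt = 0.6 × 100 × 0.5302 × 8.5 = 270.4 kip (transverse, base value).
(i) R_nwl + R_nwt = 620.4 kip; (ii) 0.85 R_nwl + 1.5 R_nwt = 703.1 kip.
R_n = max = 703.1 kip [governs: (ii)]; R_n/Ω = 351.6 kip.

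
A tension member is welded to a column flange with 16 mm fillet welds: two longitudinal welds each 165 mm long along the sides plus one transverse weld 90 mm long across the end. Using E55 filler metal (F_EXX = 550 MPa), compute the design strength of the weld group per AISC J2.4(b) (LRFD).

t_e = 0.707 × 16 = 11.31 mm.
R_nwl = 0.6 × 550 × 11.31 × 330 × 10⁻³ = 1232 kN (longitudinal, 2 welds).
R_nwt = 0.6 × 550 × 11.31 × 90 × 10⁻³ = 336 kN (transverse, base value).
(i) R_nwl + R_nwt = 1568 kN; (ii) 0.85 R_nwl + 1.5 R_nwt = 1551 kN.
R_n = max = 1568 kN [governs: (i)]; φR_n = 1176 kN.

φR_n ≈ 1180 kN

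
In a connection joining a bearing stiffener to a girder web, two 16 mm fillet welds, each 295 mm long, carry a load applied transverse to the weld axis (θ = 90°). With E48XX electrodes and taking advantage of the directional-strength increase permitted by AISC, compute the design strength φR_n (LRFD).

E48XX → F_EXX = 480 MPa.
t_e = 0.707 × 16 = 11.31 mm; A_we = 11.31 × 590 = 6674 mm².
Directional factor: 1.0 + 0.5 sin^1.5(90°) = 1.5.
F_nw = 0.6 × 480 × 1.5 = 432 MPa.
φR_n = 0.75 × 432 × 6674 × 10⁻³ = 2162 kN.

φR_n ≈ 2160 kN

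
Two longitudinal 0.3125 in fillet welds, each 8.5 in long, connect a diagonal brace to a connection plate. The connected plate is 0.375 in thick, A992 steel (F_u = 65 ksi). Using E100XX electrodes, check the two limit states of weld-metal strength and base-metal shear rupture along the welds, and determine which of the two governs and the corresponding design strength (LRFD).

φR_n ≈ 169 kips (weld metal governs)

E100XX → F_EXX = 100 ksi.
t_e = 0.707 × 0.3125 = 0.2209 in; L = 17 in.
Weld metal: φR_n = 0.75 × 0.6 × 100 × 0.2209 × 17 = 169 kips.
Base metal (shear rupture): φR_n = 0.75 × 0.6 × 65 × 0.375 × 17 = 186.5 kips.
Governing: weld metal.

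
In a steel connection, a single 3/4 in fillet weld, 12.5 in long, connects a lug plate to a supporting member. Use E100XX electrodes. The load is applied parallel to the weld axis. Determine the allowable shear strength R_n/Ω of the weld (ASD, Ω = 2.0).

E100XX → F_EXX = 100 ksi.
Effective throat t_e = 0.707 × 0.75 = 0.5302 in.
Total length L = 12.5 in; A_we = 0.5302 × 12.5 = 6.628 in².
F_nw = 0.6 F_EXX = 0.6 × 100 = 60 ksi.
R_n = 60 × 6.628 = 397.7 kip; R_n/Ω = 397.7/2.0 = 198.8 kip.

R_n/Ω ≈ 199 kip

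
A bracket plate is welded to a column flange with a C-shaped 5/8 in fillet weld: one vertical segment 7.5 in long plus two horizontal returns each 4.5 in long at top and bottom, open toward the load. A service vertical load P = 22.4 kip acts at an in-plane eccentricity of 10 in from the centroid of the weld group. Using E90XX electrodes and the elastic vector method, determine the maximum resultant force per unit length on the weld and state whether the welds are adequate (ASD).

E90XX → F_EXX = 90 ksi.
Total weld length L_w = 16.5 in. Treat welds as unit-width lines.
Centroid: x̄ = 2×4.5×2.25 / 16.5 = 1.227 in from the vertical weld.
Polar moment about centroid: J = I_x + I_y = [7.5³/12 + 2×4.5×3.75²] + [7.5×1.227² + 2(4.5³/12 + 4.5×1.023²)] = 197.6 in³.
Direct shear f_v = P/L_w = 22.4 / 16.5 = 1.358 kip/in (vertical).
Torsion M = P·e = 22.4 × 10 = 224 kip·in.
Critical point at (x, y) = (3.273, 3.75) from centroid. f_tx = M·y/J = 4.251 kip/in; f_ty = M·x/J = 3.71 kip/in.
Resultant f_max = √[f_tx² + (f_v + f_ty)²] = √[4.251² + (1.358 + 3.71)²] = 6.614 kip/in.
Capacity per unit length: r_n/Ω = (1/2.0) × 0.6 × 90 × (0.707 × 0.625) = 11.93 kip/in.
6.614 ≤ 11.93 → adequate.

f_max ≈ 6.61 kip/in; adequate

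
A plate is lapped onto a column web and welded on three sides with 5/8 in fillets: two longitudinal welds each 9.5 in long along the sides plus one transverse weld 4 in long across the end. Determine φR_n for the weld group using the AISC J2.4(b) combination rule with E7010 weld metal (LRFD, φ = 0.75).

φR_n ≈ 320 kip

E70XX → F_EXX = 70 ksi.
t_e = 0.707 × 0.625 = 0.4419 in.
R_nwl = 0.6 × 70 × 0.4419 × 19 = 352.6 kip (longitudinal, 2 welds).
R_nwt = 0.6 × 70 × 0.4419 × 4 = 74.23 kip (transverse, base value).
(i) R_nwl + R_nwt = 426.9 kip; (ii) 0.85 R_nwl + 1.5 R_nwt = 411.1 kip.
R_n = max = 426.9 kip [governs: (i)]; φR_n = 320.1 kip.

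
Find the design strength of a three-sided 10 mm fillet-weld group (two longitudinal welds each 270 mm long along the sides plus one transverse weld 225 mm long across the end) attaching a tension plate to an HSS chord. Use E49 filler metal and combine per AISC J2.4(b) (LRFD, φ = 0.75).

φR_n ≈ 1240 kN

E49XX → F_EXX = 490 MPa.
t_e = 0.707 × 10 = 7.07 mm.
R_nwl = 0.6 × 490 × 7.07 × 540 × 10⁻³ = 1122 kN (longitudinal, 2 welds).
R_nwt = 0.6 × 490 × 7.07 × 225 × 10⁻³ = 467.7 kN (transverse, base value).
(i) R_nwl + R_nwt = 1590 kN; (ii) 0.85 R_nwl + 1.5 R_nwt = 1656 kN.
R_n = max = 1656 kN [governs: (ii)]; φR_n = 1242 kN.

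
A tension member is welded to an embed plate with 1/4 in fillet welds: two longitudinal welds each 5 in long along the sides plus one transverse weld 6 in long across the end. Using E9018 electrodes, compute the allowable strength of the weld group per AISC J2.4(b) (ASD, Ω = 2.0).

R_n/Ω ≈ 83.5 kips

E90XX → F_EXX = 90 ksi.
t_e = 0.707 × 0.25 = 0.1767 in.
R_nwl = 0.6 × 90 × 0.1767 × 10 = 95.44 kips (longitudinal, 2 welds).
R_nwt = 0.6 × 90 × 0.1767 × 6 = 57.27 kips (transverse, base value).
(i) R_nwl + R_nwt = 152.7 kips; (ii) 0.85 R_nwl + 1.5 R_nwt = 167 kips.
R_n = max = 167 kips [governs: (ii)]; R_n/Ω = 83.51 kips.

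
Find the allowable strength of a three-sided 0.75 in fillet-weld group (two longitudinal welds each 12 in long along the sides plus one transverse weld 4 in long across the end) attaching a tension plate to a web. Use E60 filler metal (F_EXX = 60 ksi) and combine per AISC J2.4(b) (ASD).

R_n/Ω ≈ 267 kip

t_e = 0.707 × 0.75 = 0.5302 in.
R_nwl = 0.6 × 60 × 0.5302 × 24 = 458.1 kip (longitudinal, 2 welds).
R_nwt = 0.6 × 60 × 0.5302 × 4 = 76.36 kip (transverse, base value).
(i) R_nwl + R_nwt = 534.5 kip; (ii) 0.85 R_nwl + 1.5 R_nwt = 503.9 kip.
R_n = max = 534.5 kip [governs: (i)]; R_n/Ω = 267.2 kip.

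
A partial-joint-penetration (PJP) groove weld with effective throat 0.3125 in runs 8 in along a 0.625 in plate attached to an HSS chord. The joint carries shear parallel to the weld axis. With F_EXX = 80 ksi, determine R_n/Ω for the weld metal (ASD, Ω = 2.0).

Effective throat (given) t_e = 0.3125 in.
A_we = 0.3125 × 8 = 2.5 in².
F_nw = 0.6 F_EXX = 48 ksi.
R_n/Ω = (48 × 2.5) / 2.0 = 60 kip.

R_n/Ω ≈ 60 kip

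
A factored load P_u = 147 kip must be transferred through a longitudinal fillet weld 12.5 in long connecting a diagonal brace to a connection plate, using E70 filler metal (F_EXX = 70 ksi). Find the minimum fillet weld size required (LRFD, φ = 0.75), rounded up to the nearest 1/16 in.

Total weld length L = 12.5 in.
Required throat t_e = P_u / (φ × 0.6 F_EXX × L) = 147 / (0.75 × 0.6 × 70 × 12.5) = 0.3733 in.
Required leg w = t_e / 0.707 = 0.5281 in → use 9/16 in.

w = 9/16 in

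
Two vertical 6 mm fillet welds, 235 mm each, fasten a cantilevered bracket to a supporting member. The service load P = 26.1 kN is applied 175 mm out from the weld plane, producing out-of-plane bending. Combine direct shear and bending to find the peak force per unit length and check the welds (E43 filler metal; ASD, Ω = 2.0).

f_max ≈ 254 N/mm; adequate

E43XX → F_EXX = 430 MPa.
L_w = 2 × 235 = 470 mm; section modulus (unit throat) S = 2 × L²/6 = 18410 mm².
Direct shear f_v = P/L_w = 26.1×10³/470 = 55.53 N/mm.
Moment M = P × e = 26.1×10³ × 175 = 4567500 N·mm; bending f_b = M/S = 248.1 N/mm.
f_max = √(f_v² + f_b²) = √(55.53² + 248.1²) = 254.3 N/mm.
r_n/Ω = (1/2.0) × 0.6 × 430 × (0.707 × 6) = 547.2 N/mm → adequate.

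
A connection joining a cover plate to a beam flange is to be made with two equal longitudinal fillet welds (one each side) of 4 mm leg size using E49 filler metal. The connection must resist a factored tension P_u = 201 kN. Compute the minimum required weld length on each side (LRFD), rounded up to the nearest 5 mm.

L = 165 mm on each side

E49XX → F_EXX = 490 MPa.
Throat t_e = 0.707 × 4 = 2.828 mm.
φr_n = 0.75 × 0.6 × 490 × 2.828 × 10⁻³ = 0.6236 kN/mm.
L_req = P_u / φr_n = 201 / 0.6236 = 322.3 mm total.
Per side: 322.3 / 2 = 161.2 mm.
Round up → use L = 165 mm on each side.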